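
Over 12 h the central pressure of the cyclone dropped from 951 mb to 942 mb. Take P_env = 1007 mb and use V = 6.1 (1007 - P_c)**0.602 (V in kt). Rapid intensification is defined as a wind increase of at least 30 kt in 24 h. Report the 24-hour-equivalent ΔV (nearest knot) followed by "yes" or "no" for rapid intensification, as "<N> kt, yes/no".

V₁: ΔP = 56, V ≈ 6.1 × 56^0.602 ≈ 68.82 kt.
V₂: ΔP = 65, V ≈ 6.1 × 65^0.602 ≈ 75.28 kt.
ΔV over 12 h = 6.46 kt → 24 h equivalent = 6.46 × 24/12 ≈ 12.92 kt.
13 kt < 30 kt ⇒ not rapid intensification.

13 kt, no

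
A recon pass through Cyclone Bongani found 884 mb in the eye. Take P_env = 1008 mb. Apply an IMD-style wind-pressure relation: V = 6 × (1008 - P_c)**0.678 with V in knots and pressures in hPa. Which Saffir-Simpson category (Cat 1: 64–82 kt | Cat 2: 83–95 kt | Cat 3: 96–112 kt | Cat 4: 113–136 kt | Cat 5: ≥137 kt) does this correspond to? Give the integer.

ΔP = 1008 − 884 = 124 mb.
V ≈ 6 × 124^0.678 = 6 × 26.26 ≈ 158 kt.
158 kt falls in the Category 5 band.

5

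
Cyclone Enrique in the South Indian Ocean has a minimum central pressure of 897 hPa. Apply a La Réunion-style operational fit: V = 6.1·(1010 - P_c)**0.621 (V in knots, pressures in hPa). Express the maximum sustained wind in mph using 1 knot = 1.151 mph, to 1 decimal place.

132.2 mph

ΔP = 1010 − 897 = 113 hPa.
V ≈ 6.1 × 113^0.621 = 6.1 × 18.835 ≈ 114.892 kt.
114.892 × 1.151 ≈ 132.24 mph → 132.2 mph.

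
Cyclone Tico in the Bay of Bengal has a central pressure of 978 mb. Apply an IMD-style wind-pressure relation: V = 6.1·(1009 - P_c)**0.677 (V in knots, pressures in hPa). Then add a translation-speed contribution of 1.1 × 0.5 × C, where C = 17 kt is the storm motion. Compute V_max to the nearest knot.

72 kt

ΔP = 1009 − 978 = 31 mb.
31^0.677 ≈ 10.225.
V ≈ 6.1 × 10.225 ≈ 62.4 kt.
Translation term: 1.1 × 0.5 × 17 = 9.35 kt.
Corrected V ≈ 71.75 kt → 72 kt.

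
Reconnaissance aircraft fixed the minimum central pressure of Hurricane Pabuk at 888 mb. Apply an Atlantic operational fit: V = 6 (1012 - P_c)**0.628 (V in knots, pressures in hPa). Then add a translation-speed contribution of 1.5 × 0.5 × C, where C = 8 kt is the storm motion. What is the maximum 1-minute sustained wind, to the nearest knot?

ΔP = 1012 − 888 = 124 mb.
124^0.628 ≈ 20.638.
V ≈ 6 × 20.638 ≈ 123.8 kt.
Translation term: 1.5 × 0.5 × 8 = 6 kt.
Corrected V ≈ 129.8 kt → 130 kt.

130 kt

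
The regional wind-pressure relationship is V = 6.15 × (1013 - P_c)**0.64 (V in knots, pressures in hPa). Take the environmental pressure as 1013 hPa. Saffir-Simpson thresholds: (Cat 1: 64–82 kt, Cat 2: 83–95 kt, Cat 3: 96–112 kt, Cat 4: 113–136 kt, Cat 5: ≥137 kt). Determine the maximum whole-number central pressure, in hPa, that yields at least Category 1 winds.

974 hPa

Category 1 begins at V = 64 kt.
Required ΔP = (64/6.15)^(1/0.64) = 10.407^1.562 ≈ 38.86 hPa.
P_c ≤ 1013 − 38.86 = 974.14, so the highest integer P_c is 974 hPa.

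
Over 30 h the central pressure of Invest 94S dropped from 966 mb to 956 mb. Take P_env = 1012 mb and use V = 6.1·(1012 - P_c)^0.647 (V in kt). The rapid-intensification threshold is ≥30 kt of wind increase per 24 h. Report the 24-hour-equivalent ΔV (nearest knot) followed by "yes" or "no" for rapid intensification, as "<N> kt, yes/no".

8 kt, no

V₁: ΔP = 46, V ≈ 6.1 × 46^0.647 ≈ 72.63 kt.
V₂: ΔP = 56, V ≈ 6.1 × 56^0.647 ≈ 82.49 kt.
ΔV over 30 h = 9.86 kt → 24 h equivalent = 9.86 × 24/30 ≈ 7.89 kt.
8 kt < 30 kt ⇒ not rapid intensification.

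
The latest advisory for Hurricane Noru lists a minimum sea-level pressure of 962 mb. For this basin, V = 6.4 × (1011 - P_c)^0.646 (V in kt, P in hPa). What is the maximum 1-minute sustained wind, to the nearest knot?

79 kt

ΔP = 1011 − 962 = 49 mb.
49^0.646 ≈ 12.356.
V ≈ 6.4 × 12.356 ≈ 79.1 kt.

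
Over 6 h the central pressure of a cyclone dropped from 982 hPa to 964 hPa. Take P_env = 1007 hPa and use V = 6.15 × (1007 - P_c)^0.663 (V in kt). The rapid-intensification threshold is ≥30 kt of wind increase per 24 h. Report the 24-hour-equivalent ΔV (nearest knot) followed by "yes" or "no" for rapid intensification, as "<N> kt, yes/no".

90 kt, yes

V₁: ΔP = 25, V ≈ 6.15 × 25^0.663 ≈ 51.96 kt.
V₂: ΔP = 43, V ≈ 6.15 × 43^0.663 ≈ 74.45 kt.
ΔV over 6 h = 22.49 kt → 24 h equivalent = 22.49 × 24/6 ≈ 89.96 kt.
90 kt ≥ 30 kt ⇒ rapid intensification.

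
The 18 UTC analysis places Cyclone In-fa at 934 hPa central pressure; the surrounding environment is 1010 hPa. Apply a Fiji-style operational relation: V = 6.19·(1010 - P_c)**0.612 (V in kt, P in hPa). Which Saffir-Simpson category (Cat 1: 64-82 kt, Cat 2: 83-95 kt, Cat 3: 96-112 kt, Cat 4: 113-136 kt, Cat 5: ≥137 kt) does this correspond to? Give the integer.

2

ΔP = 1010 − 934 = 76 hPa.
V ≈ 6.19 × 76^0.612 = 6.19 × 14.16 ≈ 88 kt.
88 kt falls in the Category 2 band.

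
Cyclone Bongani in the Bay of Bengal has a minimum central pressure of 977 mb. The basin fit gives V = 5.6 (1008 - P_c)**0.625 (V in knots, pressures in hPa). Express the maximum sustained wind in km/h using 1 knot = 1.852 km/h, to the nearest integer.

89 km/h

ΔP = 1008 − 977 = 31 mb.
V ≈ 5.6 × 31^0.625 = 5.6 × 8.553 ≈ 47.895 kt.
47.895 × 1.852 ≈ 88.70 km/h → 89 km/h.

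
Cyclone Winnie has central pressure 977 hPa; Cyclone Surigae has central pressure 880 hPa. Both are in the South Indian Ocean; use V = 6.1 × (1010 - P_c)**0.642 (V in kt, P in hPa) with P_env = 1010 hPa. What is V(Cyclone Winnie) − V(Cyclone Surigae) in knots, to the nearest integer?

-81 kt

Cyclone Winnie: ΔP = 33; V ≈ 6.1 × 33^0.642 ≈ 57.57 kt.
Cyclone Surigae: ΔP = 130; V ≈ 6.1 × 130^0.642 ≈ 138.83 kt.
Difference ≈ 57.57 − 138.83 = -81.26 → -81 kt.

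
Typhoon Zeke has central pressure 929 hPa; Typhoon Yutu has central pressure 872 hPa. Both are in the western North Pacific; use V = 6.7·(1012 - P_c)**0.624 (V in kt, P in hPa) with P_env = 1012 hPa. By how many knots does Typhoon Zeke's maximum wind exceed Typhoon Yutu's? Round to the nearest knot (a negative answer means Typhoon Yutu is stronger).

-41 kt

Typhoon Zeke: ΔP = 83; V ≈ 6.7 × 83^0.624 ≈ 105.58 kt.
Typhoon Yutu: ΔP = 140; V ≈ 6.7 × 140^0.624 ≈ 146.30 kt.
Difference ≈ 105.58 − 146.30 = -40.72 → -41 kt.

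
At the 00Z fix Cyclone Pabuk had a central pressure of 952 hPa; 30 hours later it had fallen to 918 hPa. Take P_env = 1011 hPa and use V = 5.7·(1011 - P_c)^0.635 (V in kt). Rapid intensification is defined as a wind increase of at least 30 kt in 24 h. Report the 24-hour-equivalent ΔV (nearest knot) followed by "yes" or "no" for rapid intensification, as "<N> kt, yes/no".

V₁: ΔP = 59, V ≈ 5.7 × 59^0.635 ≈ 75.92 kt.
V₂: ΔP = 93, V ≈ 5.7 × 93^0.635 ≈ 101.36 kt.
ΔV over 30 h = 25.44 kt → 24 h equivalent = 25.44 × 24/30 ≈ 20.35 kt.
20 kt < 30 kt ⇒ not rapid intensification.

20 kt, no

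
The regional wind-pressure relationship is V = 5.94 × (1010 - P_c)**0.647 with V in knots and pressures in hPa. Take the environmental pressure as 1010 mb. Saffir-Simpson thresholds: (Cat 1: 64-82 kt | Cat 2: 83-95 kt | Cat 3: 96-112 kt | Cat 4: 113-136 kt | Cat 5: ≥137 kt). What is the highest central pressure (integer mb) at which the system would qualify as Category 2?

951 mb

Category 2 begins at V = 83 kt.
Required ΔP = (83/5.94)^(1/0.647) = 13.973^1.546 ≈ 58.91 mb.
P_c ≤ 1010 − 58.91 = 951.09, so the highest integer P_c is 951 mb.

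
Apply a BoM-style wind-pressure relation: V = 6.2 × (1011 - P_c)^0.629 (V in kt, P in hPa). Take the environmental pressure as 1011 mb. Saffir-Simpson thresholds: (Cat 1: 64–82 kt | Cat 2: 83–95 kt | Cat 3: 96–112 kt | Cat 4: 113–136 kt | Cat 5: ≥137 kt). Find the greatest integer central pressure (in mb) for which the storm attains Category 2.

949 mb

Category 2 begins at V = 83 kt.
Required ΔP = (83/6.2)^(1/0.629) = 13.387^1.590 ≈ 61.83 mb.
P_c ≤ 1011 − 61.83 = 949.17, so the highest integer P_c is 949 mb.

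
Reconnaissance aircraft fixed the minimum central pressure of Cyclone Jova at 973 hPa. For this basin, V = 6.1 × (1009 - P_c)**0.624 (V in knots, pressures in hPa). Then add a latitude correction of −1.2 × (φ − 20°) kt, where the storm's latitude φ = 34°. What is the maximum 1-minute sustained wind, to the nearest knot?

40 kt

ΔP = 1009 − 973 = 36 hPa.
36^0.624 ≈ 9.357.
V ≈ 6.1 × 9.357 ≈ 57.1 kt.
Latitude correction: −1.2 × (34 − 20) = -16.8 kt.
Corrected V ≈ 40.3 kt → 40 kt.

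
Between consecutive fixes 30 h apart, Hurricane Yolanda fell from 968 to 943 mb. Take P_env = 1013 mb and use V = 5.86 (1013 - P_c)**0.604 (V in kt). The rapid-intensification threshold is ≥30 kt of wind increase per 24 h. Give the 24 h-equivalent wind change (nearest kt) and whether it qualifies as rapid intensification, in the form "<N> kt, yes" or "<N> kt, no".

V₁: ΔP = 45, V ≈ 5.86 × 45^0.604 ≈ 58.40 kt.
V₂: ΔP = 70, V ≈ 5.86 × 70^0.604 ≈ 76.27 kt.
ΔV over 30 h = 17.87 kt → 24 h equivalent = 17.87 × 24/30 ≈ 14.30 kt.
14 kt < 30 kt ⇒ not rapid intensification.

14 kt, no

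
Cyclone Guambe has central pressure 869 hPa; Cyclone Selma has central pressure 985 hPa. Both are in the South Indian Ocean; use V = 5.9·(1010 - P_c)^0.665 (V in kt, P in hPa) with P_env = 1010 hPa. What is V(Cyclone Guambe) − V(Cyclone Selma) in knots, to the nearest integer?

108 kt

Cyclone Guambe: ΔP = 141; V ≈ 5.9 × 141^0.665 ≈ 158.52 kt.
Cyclone Selma: ΔP = 25; V ≈ 5.9 × 25^0.665 ≈ 50.17 kt.
Difference ≈ 158.52 − 50.17 = 108.35 → 108 kt.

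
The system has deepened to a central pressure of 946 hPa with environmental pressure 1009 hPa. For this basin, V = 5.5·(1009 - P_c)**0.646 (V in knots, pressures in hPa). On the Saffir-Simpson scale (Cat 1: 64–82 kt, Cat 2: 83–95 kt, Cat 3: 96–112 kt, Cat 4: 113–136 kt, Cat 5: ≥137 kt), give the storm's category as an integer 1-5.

1

ΔP = 1009 − 946 = 63 hPa.
V ≈ 5.5 × 63^0.646 = 5.5 × 14.53 ≈ 80 kt.
80 kt falls in the Category 1 band.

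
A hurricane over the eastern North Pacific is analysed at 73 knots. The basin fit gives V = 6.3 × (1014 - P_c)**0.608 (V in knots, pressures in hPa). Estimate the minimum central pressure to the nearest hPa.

ΔP = (V / 6.3)^(1/0.608) = (73/6.3)^1.645.
73/6.3 = 11.587; 11.587^1.645 ≈ 56.23 hPa.
P_c = 1014 − 56.23 = 957.77 ≈ 958 hPa.

958 hPa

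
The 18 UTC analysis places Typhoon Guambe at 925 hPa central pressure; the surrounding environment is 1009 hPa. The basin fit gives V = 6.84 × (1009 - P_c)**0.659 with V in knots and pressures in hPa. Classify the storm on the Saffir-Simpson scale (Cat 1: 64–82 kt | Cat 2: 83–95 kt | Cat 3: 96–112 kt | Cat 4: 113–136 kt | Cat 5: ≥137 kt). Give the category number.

4

ΔP = 1009 − 925 = 84 hPa.
V ≈ 6.84 × 84^0.659 = 6.84 × 18.54 ≈ 127 kt.
127 kt falls in the Category 4 band.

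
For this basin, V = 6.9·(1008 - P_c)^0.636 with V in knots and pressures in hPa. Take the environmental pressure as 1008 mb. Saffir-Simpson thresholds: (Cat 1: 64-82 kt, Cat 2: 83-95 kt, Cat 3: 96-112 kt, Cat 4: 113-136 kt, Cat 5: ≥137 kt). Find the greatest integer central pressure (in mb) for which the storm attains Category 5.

Category 5 begins at V = 137 kt.
Required ΔP = (137/6.9)^(1/0.636) = 19.855^1.572 ≈ 109.82 mb.
P_c ≤ 1008 − 109.82 = 898.18, so the highest integer P_c is 898 mb.

898 mb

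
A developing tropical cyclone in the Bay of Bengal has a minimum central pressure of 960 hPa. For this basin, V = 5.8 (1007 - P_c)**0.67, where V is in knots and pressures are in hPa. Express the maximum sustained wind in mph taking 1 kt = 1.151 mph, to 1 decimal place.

ΔP = 1007 − 960 = 47 hPa.
V ≈ 5.8 × 47^0.67 = 5.8 × 13.192 ≈ 76.513 kt.
76.513 × 1.151 ≈ 88.07 mph → 88.1 mph.

88.1 mph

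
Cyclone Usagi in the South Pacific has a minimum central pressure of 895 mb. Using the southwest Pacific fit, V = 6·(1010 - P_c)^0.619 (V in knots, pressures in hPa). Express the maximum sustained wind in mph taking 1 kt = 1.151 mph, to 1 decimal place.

130.3 mph

ΔP = 1010 − 895 = 115 mb.
V ≈ 6 × 115^0.619 = 6 × 18.861 ≈ 113.168 kt.
113.168 × 1.151 ≈ 130.26 mph → 130.3 mph.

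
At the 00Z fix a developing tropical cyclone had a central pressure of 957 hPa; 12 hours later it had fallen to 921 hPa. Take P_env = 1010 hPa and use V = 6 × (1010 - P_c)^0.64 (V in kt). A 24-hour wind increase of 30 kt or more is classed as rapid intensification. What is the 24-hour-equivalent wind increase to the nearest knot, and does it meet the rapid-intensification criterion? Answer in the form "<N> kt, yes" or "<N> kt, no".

60 kt, yes

V₁: ΔP = 53, V ≈ 6 × 53^0.64 ≈ 76.15 kt.
V₂: ΔP = 89, V ≈ 6 × 89^0.64 ≈ 106.11 kt.
ΔV over 12 h = 29.96 kt → 24 h equivalent = 29.96 × 24/12 ≈ 59.92 kt.
60 kt ≥ 30 kt ⇒ rapid intensification.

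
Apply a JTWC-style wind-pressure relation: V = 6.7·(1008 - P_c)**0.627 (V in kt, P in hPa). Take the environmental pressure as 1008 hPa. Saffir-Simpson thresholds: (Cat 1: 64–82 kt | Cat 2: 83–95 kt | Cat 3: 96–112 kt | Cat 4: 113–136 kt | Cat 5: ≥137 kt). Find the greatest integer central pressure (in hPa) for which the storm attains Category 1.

971 hPa

Category 1 begins at V = 64 kt.
Required ΔP = (64/6.7)^(1/0.627) = 9.552^1.595 ≈ 36.57 hPa.
P_c ≤ 1008 − 36.57 = 971.43, so the highest integer P_c is 971 hPa.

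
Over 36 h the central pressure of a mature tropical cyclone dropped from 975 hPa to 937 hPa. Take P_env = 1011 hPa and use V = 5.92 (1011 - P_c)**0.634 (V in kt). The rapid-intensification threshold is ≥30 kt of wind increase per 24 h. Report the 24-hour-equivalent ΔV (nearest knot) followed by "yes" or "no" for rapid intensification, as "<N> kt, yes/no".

V₁: ΔP = 36, V ≈ 5.92 × 36^0.634 ≈ 57.41 kt.
V₂: ΔP = 74, V ≈ 5.92 × 74^0.634 ≈ 90.66 kt.
ΔV over 36 h = 33.25 kt → 24 h equivalent = 33.25 × 24/36 ≈ 22.17 kt.
22 kt < 30 kt ⇒ not rapid intensification.

22 kt, no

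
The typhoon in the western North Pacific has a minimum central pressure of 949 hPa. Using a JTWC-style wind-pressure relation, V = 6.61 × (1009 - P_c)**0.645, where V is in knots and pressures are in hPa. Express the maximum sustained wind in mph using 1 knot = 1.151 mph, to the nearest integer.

ΔP = 1009 − 949 = 60 hPa.
V ≈ 6.61 × 60^0.645 = 6.61 × 14.025 ≈ 92.706 kt.
92.706 × 1.151 ≈ 106.70 mph → 107 mph.

107 mph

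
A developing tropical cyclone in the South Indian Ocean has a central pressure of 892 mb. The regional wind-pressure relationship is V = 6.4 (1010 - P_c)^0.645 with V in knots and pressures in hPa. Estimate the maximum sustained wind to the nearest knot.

ΔP = 1010 − 892 = 118 mb.
118^0.645 ≈ 21.695.
V ≈ 6.4 × 21.695 ≈ 138.8 kt.

139 kt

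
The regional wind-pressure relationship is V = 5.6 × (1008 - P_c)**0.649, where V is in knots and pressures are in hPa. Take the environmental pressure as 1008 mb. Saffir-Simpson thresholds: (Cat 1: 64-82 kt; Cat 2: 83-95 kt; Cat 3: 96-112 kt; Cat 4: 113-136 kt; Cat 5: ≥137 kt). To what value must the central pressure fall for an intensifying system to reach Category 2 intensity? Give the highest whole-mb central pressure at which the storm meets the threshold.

Category 2 begins at V = 83 kt.
Required ΔP = (83/5.6)^(1/0.649) = 14.821^1.541 ≈ 63.70 mb.
P_c ≤ 1008 − 63.70 = 944.30, so the highest integer P_c is 944 mb.

944 mb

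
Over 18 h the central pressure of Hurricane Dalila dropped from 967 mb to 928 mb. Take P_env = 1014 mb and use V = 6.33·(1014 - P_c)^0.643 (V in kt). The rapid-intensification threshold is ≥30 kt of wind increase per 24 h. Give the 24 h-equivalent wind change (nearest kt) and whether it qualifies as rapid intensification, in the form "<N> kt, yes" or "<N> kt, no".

48 kt, yes

V₁: ΔP = 47, V ≈ 6.33 × 47^0.643 ≈ 75.26 kt.
V₂: ΔP = 86, V ≈ 6.33 × 86^0.643 ≈ 110.99 kt.
ΔV over 18 h = 35.73 kt → 24 h equivalent = 35.73 × 24/18 ≈ 47.64 kt.
48 kt ≥ 30 kt ⇒ rapid intensification.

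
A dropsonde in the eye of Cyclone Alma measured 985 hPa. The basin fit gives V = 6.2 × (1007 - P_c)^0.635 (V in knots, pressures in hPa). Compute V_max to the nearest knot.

ΔP = 1007 − 985 = 22 hPa.
22^0.635 ≈ 7.119.
V ≈ 6.2 × 7.119 ≈ 44.1 kt.

44 kt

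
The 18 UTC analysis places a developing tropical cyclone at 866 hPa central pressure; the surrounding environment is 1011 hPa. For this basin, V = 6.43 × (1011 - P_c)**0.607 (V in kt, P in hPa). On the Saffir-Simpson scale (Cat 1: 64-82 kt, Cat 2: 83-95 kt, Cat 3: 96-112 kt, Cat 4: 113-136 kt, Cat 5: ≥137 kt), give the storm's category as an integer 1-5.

ΔP = 1011 − 866 = 145 hPa.
V ≈ 6.43 × 145^0.607 = 6.43 × 20.51 ≈ 132 kt.
132 kt falls in the Category 4 band.

4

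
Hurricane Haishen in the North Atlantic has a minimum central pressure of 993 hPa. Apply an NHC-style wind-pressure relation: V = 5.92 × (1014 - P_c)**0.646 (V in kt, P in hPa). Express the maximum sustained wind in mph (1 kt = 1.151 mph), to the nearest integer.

ΔP = 1014 − 993 = 21 hPa.
V ≈ 5.92 × 21^0.646 = 5.92 × 7.147 ≈ 42.313 kt.
42.313 × 1.151 ≈ 48.70 mph → 49 mph.

49 mph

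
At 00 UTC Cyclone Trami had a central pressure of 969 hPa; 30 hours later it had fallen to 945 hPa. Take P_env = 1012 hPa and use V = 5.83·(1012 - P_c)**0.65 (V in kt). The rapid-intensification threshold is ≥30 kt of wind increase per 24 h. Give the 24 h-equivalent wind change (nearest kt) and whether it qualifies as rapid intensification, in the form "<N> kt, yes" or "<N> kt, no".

18 kt, no

V₁: ΔP = 43, V ≈ 5.83 × 43^0.65 ≈ 67.21 kt.
V₂: ΔP = 67, V ≈ 5.83 × 67^0.65 ≈ 89.66 kt.
ΔV over 30 h = 22.45 kt → 24 h equivalent = 22.45 × 24/30 ≈ 17.96 kt.
18 kt < 30 kt ⇒ not rapid intensification.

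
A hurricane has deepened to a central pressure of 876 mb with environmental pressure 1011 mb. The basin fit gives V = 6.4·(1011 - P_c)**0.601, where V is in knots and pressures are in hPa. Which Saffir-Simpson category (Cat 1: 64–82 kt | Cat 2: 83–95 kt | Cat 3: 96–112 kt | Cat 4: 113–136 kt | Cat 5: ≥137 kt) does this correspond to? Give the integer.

ΔP = 1011 − 876 = 135 mb.
V ≈ 6.4 × 135^0.601 = 6.4 × 19.07 ≈ 122 kt.
122 kt falls in the Category 4 band.

4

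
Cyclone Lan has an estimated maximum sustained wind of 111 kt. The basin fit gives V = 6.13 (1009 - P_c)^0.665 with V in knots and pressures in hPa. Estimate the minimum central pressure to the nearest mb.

931 mb

ΔP = (V / 6.13)^(1/0.665) = (111/6.13)^1.504.
111/6.13 = 18.108; 18.108^1.504 ≈ 77.90 mb.
P_c = 1009 − 77.90 = 931.10 ≈ 931 mb.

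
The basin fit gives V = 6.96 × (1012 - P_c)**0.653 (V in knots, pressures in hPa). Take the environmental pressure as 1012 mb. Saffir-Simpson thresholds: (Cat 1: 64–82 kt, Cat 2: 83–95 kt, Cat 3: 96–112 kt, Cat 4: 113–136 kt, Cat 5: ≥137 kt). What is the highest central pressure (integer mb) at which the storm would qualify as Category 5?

916 mb

Category 5 begins at V = 137 kt.
Required ΔP = (137/6.96)^(1/0.653) = 19.684^1.531 ≈ 95.89 mb.
P_c ≤ 1012 − 95.89 = 916.11, so the highest integer P_c is 916 mb.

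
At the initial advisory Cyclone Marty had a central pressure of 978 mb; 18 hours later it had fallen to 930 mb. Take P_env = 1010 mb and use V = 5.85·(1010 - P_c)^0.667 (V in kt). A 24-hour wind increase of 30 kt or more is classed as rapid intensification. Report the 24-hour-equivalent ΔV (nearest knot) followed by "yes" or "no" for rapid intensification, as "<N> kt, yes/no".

V₁: ΔP = 32, V ≈ 5.85 × 32^0.667 ≈ 59.03 kt.
V₂: ΔP = 80, V ≈ 5.85 × 80^0.667 ≈ 108.77 kt.
ΔV over 18 h = 49.74 kt → 24 h equivalent = 49.74 × 24/18 ≈ 66.32 kt.
66 kt ≥ 30 kt ⇒ rapid intensification.

66 kt, yes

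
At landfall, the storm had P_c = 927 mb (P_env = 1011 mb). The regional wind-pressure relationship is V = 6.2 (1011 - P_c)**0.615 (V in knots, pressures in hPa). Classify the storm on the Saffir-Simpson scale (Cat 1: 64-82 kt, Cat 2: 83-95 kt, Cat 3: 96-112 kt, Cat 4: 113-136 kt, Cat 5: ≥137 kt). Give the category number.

ΔP = 1011 − 927 = 84 mb.
V ≈ 6.2 × 84^0.615 = 6.2 × 15.26 ≈ 95 kt.
95 kt falls in the Category 2 band.

2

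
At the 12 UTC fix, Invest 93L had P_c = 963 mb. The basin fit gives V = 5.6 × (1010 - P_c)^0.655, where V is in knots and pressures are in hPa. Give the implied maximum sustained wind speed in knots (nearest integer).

70 kt

ΔP = 1010 − 963 = 47 mb.
47^0.655 ≈ 12.452.
V ≈ 5.6 × 12.452 ≈ 69.7 kt.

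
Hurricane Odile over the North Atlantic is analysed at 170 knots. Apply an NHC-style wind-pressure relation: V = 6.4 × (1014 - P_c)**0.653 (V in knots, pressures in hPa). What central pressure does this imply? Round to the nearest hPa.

862 hPa

ΔP = (V / 6.4)^(1/0.653) = (170/6.4)^1.531.
170/6.4 = 26.562; 26.562^1.531 ≈ 151.75 hPa.
P_c = 1014 − 151.75 = 862.25 ≈ 862 hPa.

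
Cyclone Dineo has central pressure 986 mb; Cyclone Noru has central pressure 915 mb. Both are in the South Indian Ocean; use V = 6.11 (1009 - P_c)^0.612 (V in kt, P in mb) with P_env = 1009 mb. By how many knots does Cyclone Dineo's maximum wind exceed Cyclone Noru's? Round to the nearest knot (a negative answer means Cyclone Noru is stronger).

-57 kt

Cyclone Dineo: ΔP = 23; V ≈ 6.11 × 23^0.612 ≈ 41.63 kt.
Cyclone Noru: ΔP = 94; V ≈ 6.11 × 94^0.612 ≈ 98.54 kt.
Difference ≈ 41.63 − 98.54 = -56.91 → -57 kt.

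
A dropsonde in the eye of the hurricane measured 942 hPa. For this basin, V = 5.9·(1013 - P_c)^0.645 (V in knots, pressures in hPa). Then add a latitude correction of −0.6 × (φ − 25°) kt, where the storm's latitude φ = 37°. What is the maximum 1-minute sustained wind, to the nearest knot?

ΔP = 1013 − 942 = 71 hPa.
71^0.645 ≈ 15.634.
V ≈ 5.9 × 15.634 ≈ 92.2 kt.
Latitude correction: −0.6 × (37 − 25) = -7.2 kt.
Corrected V ≈ 85 kt → 85 kt.

85 kt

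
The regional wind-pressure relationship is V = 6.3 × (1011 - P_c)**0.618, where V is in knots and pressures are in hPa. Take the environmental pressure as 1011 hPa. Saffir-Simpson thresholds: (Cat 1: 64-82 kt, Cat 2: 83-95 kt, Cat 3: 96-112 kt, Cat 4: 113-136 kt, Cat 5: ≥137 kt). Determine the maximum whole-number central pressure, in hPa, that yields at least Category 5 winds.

865 hPa

Category 5 begins at V = 137 kt.
Required ΔP = (137/6.3)^(1/0.618) = 21.746^1.618 ≈ 145.90 hPa.
P_c ≤ 1011 − 145.90 = 865.10, so the highest integer P_c is 865 hPa.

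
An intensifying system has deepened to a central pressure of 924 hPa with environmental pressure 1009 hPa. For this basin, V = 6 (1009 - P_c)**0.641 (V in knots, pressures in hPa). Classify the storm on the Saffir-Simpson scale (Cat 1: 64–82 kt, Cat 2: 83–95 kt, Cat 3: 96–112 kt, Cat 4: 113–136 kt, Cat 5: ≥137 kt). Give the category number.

ΔP = 1009 − 924 = 85 hPa.
V ≈ 6 × 85^0.641 = 6 × 17.25 ≈ 103 kt.
103 kt falls in the Category 3 band.

3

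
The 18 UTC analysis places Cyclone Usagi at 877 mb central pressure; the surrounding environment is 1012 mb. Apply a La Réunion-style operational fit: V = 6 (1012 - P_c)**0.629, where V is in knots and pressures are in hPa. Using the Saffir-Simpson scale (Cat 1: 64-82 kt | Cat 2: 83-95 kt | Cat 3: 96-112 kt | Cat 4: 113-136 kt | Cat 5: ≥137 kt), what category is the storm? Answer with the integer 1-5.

ΔP = 1012 − 877 = 135 mb.
V ≈ 6 × 135^0.629 = 6 × 21.88 ≈ 131 kt.
131 kt falls in the Category 4 band.

4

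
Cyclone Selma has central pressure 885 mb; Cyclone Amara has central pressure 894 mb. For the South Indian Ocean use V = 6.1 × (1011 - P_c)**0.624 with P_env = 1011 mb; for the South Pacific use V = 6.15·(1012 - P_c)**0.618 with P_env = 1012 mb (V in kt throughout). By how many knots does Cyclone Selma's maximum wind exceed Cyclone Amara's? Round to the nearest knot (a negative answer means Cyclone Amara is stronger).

Cyclone Selma: ΔP = 126; V ≈ 6.1 × 126^0.624 ≈ 124.73 kt.
Cyclone Amara: ΔP = 118; V ≈ 6.15 × 118^0.618 ≈ 117.30 kt.
Difference ≈ 124.73 − 117.30 = 7.43 → 7 kt.

7 kt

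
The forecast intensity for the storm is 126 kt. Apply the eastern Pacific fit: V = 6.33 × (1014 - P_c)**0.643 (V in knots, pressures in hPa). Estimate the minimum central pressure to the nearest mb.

ΔP = (V / 6.33)^(1/0.643) = (126/6.33)^1.555.
126/6.33 = 19.905; 19.905^1.555 ≈ 104.75 mb.
P_c = 1014 − 104.75 = 909.25 ≈ 909 mb.

909 mb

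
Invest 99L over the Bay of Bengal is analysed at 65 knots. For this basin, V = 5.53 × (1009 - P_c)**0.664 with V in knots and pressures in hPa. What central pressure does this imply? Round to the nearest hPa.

ΔP = (V / 5.53)^(1/0.664) = (65/5.53)^1.506.
65/5.53 = 11.754; 11.754^1.506 ≈ 40.90 hPa.
P_c = 1009 − 40.90 = 968.10 ≈ 968 hPa.

968 hPa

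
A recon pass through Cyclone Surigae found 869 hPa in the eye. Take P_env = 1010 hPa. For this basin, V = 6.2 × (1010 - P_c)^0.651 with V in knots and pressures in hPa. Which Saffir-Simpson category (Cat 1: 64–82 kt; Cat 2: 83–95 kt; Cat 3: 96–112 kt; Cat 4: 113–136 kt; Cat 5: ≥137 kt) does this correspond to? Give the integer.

5

ΔP = 1010 − 869 = 141 hPa.
V ≈ 6.2 × 141^0.651 = 6.2 × 25.07 ≈ 155 kt.
155 kt falls in the Category 5 band.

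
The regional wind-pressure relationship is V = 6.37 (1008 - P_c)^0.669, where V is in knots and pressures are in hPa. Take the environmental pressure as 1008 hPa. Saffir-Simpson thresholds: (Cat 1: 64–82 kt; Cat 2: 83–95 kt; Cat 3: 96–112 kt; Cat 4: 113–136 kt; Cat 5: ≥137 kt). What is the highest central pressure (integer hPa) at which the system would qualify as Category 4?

934 hPa

Category 4 begins at V = 113 kt.
Required ΔP = (113/6.37)^(1/0.669) = 17.739^1.495 ≈ 73.60 hPa.
P_c ≤ 1008 − 73.60 = 934.40, so the highest integer P_c is 934 hPa.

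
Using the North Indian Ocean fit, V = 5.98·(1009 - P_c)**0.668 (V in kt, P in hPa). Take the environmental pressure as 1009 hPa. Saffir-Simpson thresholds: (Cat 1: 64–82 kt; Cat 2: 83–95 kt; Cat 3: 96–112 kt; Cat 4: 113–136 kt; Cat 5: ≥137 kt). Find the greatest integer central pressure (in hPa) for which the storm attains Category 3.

Category 3 begins at V = 96 kt.
Required ΔP = (96/5.98)^(1/0.668) = 16.054^1.497 ≈ 63.79 hPa.
P_c ≤ 1009 − 63.79 = 945.21, so the highest integer P_c is 945 hPa.

945 hPa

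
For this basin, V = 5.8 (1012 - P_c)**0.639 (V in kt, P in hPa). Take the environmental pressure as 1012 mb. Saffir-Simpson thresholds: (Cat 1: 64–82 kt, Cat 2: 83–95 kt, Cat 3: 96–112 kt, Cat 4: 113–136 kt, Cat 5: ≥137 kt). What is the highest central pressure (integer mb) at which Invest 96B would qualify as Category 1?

969 mb

Category 1 begins at V = 64 kt.
Required ΔP = (64/5.8)^(1/0.639) = 11.034^1.565 ≈ 42.84 mb.
P_c ≤ 1012 − 42.84 = 969.16, so the highest integer P_c is 969 mb.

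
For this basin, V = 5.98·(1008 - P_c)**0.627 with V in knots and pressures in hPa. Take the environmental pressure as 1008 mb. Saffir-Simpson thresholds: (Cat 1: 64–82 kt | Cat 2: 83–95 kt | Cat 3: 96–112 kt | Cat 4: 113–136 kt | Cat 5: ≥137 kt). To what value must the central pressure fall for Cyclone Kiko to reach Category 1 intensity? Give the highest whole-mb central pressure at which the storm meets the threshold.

964 mb

Category 1 begins at V = 64 kt.
Required ΔP = (64/5.98)^(1/0.627) = 10.702^1.595 ≈ 43.84 mb.
P_c ≤ 1008 − 43.84 = 964.16, so the highest integer P_c is 964 mb.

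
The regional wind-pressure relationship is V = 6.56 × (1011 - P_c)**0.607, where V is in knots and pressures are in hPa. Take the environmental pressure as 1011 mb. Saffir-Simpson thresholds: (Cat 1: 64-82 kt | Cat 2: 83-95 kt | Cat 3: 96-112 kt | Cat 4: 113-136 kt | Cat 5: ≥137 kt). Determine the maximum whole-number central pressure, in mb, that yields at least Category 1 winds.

Category 1 begins at V = 64 kt.
Required ΔP = (64/6.56)^(1/0.607) = 9.756^1.647 ≈ 42.64 mb.
P_c ≤ 1011 − 42.64 = 968.36, so the highest integer P_c is 968 mb.

968 mb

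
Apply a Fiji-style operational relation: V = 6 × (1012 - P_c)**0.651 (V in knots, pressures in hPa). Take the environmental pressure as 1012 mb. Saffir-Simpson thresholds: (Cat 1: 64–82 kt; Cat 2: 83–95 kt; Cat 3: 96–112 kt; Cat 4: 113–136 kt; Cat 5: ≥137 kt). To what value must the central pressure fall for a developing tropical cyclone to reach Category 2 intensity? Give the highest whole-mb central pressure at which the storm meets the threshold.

955 mb

Category 2 begins at V = 83 kt.
Required ΔP = (83/6)^(1/0.651) = 13.833^1.536 ≈ 56.57 mb.
P_c ≤ 1012 − 56.57 = 955.43, so the highest integer P_c is 955 mb.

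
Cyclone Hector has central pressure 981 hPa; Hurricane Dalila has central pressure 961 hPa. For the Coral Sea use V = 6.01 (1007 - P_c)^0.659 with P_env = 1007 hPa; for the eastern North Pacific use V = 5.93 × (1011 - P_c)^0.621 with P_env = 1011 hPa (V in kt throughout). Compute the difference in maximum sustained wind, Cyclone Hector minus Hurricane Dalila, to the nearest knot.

-16 kt

Cyclone Hector: ΔP = 26; V ≈ 6.01 × 26^0.659 ≈ 51.44 kt.
Hurricane Dalila: ΔP = 50; V ≈ 5.93 × 50^0.621 ≈ 67.32 kt.
Difference ≈ 51.44 − 67.32 = -15.88 → -16 kt.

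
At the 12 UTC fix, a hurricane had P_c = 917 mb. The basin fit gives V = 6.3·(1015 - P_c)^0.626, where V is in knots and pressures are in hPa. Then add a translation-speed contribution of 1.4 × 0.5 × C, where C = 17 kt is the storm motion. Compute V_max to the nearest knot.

ΔP = 1015 − 917 = 98 mb.
98^0.626 ≈ 17.640.
V ≈ 6.3 × 17.640 ≈ 111.1 kt.
Translation term: 1.4 × 0.5 × 17 = 11.9 kt.
Corrected V ≈ 123 kt → 123 kt.

123 kt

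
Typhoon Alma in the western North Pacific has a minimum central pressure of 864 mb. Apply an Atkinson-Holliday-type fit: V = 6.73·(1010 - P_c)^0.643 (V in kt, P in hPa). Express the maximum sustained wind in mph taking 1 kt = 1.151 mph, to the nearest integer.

ΔP = 1010 − 864 = 146 mb.
V ≈ 6.73 × 146^0.643 = 6.73 × 24.642 ≈ 165.842 kt.
165.842 × 1.151 ≈ 190.88 mph → 191 mph.

191 mph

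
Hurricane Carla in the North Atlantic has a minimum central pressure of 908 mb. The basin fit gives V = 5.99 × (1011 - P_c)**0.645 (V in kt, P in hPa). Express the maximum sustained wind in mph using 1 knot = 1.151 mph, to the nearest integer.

137 mph

ΔP = 1011 − 908 = 103 mb.
V ≈ 5.99 × 103^0.645 = 5.99 × 19.874 ≈ 119.044 kt.
119.044 × 1.151 ≈ 137.02 mph → 137 mph.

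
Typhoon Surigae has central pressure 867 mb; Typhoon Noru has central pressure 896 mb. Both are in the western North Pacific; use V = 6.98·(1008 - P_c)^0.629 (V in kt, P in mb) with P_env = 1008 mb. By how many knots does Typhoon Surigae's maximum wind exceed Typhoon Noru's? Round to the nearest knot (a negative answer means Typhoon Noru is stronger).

21 kt

Typhoon Surigae: ΔP = 141; V ≈ 6.98 × 141^0.629 ≈ 156.93 kt.
Typhoon Noru: ΔP = 112; V ≈ 6.98 × 112^0.629 ≈ 135.77 kt.
Difference ≈ 156.93 − 135.77 = 21.16 → 21 kt.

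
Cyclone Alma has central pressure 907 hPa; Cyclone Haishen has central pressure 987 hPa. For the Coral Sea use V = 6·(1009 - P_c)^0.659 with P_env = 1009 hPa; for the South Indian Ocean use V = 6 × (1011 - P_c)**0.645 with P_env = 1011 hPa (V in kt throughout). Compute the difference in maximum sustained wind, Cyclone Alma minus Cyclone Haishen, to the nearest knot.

80 kt

Cyclone Alma: ΔP = 102; V ≈ 6 × 102^0.659 ≈ 126.42 kt.
Cyclone Haishen: ΔP = 24; V ≈ 6 × 24^0.645 ≈ 46.60 kt.
Difference ≈ 126.42 − 46.60 = 79.82 → 80 kt.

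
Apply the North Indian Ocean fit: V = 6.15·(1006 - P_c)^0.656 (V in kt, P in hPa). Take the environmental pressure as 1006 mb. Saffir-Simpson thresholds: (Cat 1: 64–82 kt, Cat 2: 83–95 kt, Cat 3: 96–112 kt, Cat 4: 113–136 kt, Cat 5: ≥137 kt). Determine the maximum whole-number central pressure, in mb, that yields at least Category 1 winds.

970 mb

Category 1 begins at V = 64 kt.
Required ΔP = (64/6.15)^(1/0.656) = 10.407^1.524 ≈ 35.54 mb.
P_c ≤ 1006 − 35.54 = 970.46, so the highest integer P_c is 970 mb.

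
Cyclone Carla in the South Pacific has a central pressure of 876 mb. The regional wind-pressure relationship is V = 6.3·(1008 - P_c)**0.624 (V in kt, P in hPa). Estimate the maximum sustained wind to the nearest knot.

ΔP = 1008 − 876 = 132 mb.
132^0.624 ≈ 21.049.
V ≈ 6.3 × 21.049 ≈ 132.6 kt.

133 kt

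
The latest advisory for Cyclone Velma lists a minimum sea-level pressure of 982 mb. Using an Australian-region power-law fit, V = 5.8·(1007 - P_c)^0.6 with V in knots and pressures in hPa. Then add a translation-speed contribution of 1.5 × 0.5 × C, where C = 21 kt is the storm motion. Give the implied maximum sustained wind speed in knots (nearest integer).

ΔP = 1007 − 982 = 25 mb.
25^0.6 ≈ 6.899.
V ≈ 5.8 × 6.899 ≈ 40.0 kt.
Translation term: 1.5 × 0.5 × 21 = 15.75 kt.
Corrected V ≈ 55.75 kt → 56 kt.

56 kt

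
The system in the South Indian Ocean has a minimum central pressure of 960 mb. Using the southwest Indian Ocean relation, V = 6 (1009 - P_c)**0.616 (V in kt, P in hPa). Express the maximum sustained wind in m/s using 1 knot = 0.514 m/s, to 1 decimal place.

33.9 m/s

ΔP = 1009 − 960 = 49 mb.
V ≈ 6 × 49^0.616 = 6 × 10.994 ≈ 65.965 kt.
65.965 × 0.514 ≈ 33.91 m/s → 33.9 m/s.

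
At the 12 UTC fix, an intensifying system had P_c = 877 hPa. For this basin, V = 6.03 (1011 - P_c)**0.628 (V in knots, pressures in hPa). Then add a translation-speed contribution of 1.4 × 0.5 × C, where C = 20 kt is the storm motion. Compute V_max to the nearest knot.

145 kt

ΔP = 1011 − 877 = 134 hPa.
134^0.628 ≈ 21.668.
V ≈ 6.03 × 21.668 ≈ 130.7 kt.
Translation term: 1.4 × 0.5 × 20 = 14 kt.
Corrected V ≈ 144.7 kt → 145 kt.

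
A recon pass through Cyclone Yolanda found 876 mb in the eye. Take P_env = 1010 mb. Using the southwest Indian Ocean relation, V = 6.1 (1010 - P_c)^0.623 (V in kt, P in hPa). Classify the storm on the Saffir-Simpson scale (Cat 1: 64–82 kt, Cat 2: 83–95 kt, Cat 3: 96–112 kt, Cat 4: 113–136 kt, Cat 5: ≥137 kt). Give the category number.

4

ΔP = 1010 − 876 = 134 mb.
V ≈ 6.1 × 134^0.623 = 6.1 × 21.14 ≈ 129 kt.
129 kt falls in the Category 4 band.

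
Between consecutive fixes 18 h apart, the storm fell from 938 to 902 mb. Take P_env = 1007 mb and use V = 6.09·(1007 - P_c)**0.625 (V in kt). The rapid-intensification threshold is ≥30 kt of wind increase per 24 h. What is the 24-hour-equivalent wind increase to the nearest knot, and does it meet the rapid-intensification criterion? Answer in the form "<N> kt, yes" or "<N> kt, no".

V₁: ΔP = 69, V ≈ 6.09 × 69^0.625 ≈ 85.88 kt.
V₂: ΔP = 105, V ≈ 6.09 × 105^0.625 ≈ 111.65 kt.
ΔV over 18 h = 25.77 kt → 24 h equivalent = 25.77 × 24/18 ≈ 34.36 kt.
34 kt ≥ 30 kt ⇒ rapid intensification.

34 kt, yes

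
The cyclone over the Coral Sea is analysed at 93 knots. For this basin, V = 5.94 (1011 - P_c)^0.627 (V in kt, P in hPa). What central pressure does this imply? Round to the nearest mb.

ΔP = (V / 5.94)^(1/0.627) = (93/5.94)^1.595.
93/5.94 = 15.657; 15.657^1.595 ≈ 80.43 mb.
P_c = 1011 − 80.43 = 930.57 ≈ 931 mb.

931 mb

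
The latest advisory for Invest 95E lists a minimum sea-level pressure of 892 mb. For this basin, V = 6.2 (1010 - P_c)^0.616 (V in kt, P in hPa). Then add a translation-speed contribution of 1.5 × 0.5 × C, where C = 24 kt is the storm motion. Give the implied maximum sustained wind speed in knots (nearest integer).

135 kt

ΔP = 1010 − 892 = 118 mb.
118^0.616 ≈ 18.892.
V ≈ 6.2 × 18.892 ≈ 117.1 kt.
Translation term: 1.5 × 0.5 × 24 = 18 kt.
Corrected V ≈ 135.1 kt → 135 kt.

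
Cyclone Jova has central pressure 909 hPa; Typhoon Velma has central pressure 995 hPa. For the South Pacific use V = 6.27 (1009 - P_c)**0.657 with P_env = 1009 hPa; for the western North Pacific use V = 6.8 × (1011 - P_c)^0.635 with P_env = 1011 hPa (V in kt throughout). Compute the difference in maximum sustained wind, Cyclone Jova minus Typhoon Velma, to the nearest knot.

Cyclone Jova: ΔP = 100; V ≈ 6.27 × 100^0.657 ≈ 129.20 kt.
Typhoon Velma: ΔP = 16; V ≈ 6.8 × 16^0.635 ≈ 39.55 kt.
Difference ≈ 129.20 − 39.55 = 89.65 → 90 kt.

90 kt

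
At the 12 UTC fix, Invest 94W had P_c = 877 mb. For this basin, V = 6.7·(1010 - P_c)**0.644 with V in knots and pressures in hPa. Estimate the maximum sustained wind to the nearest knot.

156 kt

ΔP = 1010 − 877 = 133 mb.
133^0.644 ≈ 23.322.
V ≈ 6.7 × 23.322 ≈ 156.3 kt.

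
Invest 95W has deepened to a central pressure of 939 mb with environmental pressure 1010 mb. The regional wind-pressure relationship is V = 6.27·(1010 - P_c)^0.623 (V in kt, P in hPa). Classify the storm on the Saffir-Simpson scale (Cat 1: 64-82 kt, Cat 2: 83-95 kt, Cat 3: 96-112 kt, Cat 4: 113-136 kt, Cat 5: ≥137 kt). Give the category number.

2

ΔP = 1010 − 939 = 71 mb.
V ≈ 6.27 × 71^0.623 = 6.27 × 14.23 ≈ 89 kt.
89 kt falls in the Category 2 band.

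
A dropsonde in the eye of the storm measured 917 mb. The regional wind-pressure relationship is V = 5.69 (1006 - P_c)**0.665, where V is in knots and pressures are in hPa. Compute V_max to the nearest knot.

ΔP = 1006 − 917 = 89 mb.
89^0.665 ≈ 19.785.
V ≈ 5.69 × 19.785 ≈ 112.6 kt.

113 kt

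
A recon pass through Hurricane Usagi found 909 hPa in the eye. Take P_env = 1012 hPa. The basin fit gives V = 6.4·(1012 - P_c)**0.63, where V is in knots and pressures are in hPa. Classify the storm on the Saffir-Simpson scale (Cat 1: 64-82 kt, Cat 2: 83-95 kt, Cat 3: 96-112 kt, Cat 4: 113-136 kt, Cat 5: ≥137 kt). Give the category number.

ΔP = 1012 − 909 = 103 hPa.
V ≈ 6.4 × 103^0.63 = 6.4 × 18.54 ≈ 119 kt.
119 kt falls in the Category 4 band.

4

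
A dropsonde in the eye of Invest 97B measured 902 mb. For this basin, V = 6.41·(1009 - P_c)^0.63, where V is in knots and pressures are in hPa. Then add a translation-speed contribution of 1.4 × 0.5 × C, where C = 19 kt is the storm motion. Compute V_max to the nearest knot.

135 kt

ΔP = 1009 − 902 = 107 mb.
107^0.63 ≈ 18.989.
V ≈ 6.41 × 18.989 ≈ 121.7 kt.
Translation term: 1.4 × 0.5 × 19 = 13.3 kt.
Corrected V ≈ 135 kt → 135 kt.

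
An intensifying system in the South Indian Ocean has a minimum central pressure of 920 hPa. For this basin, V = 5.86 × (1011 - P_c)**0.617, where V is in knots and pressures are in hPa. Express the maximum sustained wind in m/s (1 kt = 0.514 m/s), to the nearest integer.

49 m/s

ΔP = 1011 − 920 = 91 hPa.
V ≈ 5.86 × 91^0.617 = 5.86 × 16.171 ≈ 94.760 kt.
94.760 × 0.514 ≈ 48.71 m/s → 49 m/s.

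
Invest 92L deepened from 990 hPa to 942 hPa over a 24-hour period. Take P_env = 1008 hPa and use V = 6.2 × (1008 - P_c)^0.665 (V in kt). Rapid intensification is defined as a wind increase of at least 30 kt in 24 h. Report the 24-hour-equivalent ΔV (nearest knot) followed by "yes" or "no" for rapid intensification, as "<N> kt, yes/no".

V₁: ΔP = 18, V ≈ 6.2 × 18^0.665 ≈ 42.38 kt.
V₂: ΔP = 66, V ≈ 6.2 × 66^0.665 ≈ 100.55 kt.
ΔV over 24 h = 58.17 kt → 24 h equivalent = 58.17 × 24/24 ≈ 58.17 kt.
58 kt ≥ 30 kt ⇒ rapid intensification.

58 kt, yes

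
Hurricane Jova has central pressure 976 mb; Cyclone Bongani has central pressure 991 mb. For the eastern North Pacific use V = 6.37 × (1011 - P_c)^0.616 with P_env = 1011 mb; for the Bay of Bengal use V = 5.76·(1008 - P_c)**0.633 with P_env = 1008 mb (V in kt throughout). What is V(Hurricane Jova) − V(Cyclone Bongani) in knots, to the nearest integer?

22 kt

Hurricane Jova: ΔP = 35; V ≈ 6.37 × 35^0.616 ≈ 56.92 kt.
Cyclone Bongani: ΔP = 17; V ≈ 5.76 × 17^0.633 ≈ 34.62 kt.
Difference ≈ 56.92 − 34.62 = 22.30 → 22 kt.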